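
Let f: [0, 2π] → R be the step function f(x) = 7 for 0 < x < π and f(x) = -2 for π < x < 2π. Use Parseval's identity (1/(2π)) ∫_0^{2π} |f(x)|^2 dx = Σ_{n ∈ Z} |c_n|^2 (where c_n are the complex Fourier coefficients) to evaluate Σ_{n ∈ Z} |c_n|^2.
Σ |c_n|^2 = 53/2

Parseval equates the L^2 energy of f (normalised by 1/(2π)) with the ℓ^2 sum of its Fourier coefficients: (1/(2π)) ∫_0^{2π} |f|^2 = Σ |c_n|^2.
Compute the left side: (1/(2π)) [∫_0^π 7^2 dx + ∫_π^{2π} (-2)^2 dx] = (1/(2π)) · (49π + 4π) = (49 + 4)/2 = 53/2.
So Σ_{n ∈ Z} |c_n|^2 = 53/2.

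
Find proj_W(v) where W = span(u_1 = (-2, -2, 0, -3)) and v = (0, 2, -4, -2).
proj_W(v) = (-4/17, -4/17, 0, -6/17)

Set up U = [u_1 | ... | u_1] ∈ R^(4×1). The projector onto W = col(U) is P = U (U^T U)^(-1) U^T.
Compute U^T U =
  [17],
and U^T v = (2).
Solve U^T U · c = U^T v for the coefficients: c = (2/17). The projection is proj_W(v) = U c.
Check: (v - proj_W(v)) · u_1 = 0  (should be 0).
Result: proj_W(v) = (-4/17, -4/17, 0, -6/17).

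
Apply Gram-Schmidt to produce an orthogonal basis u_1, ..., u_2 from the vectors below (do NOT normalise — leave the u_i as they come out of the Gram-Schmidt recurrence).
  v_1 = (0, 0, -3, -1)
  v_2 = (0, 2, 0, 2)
Orthogonal basis:
  u_1 = (0, 0, -3, -1)
  u_2 = (0, 2, -3/5, 9/5)

Apply the Gram-Schmidt recurrence
  u_1 = v_1
  u_i = v_i − Σ_{j<i} ((v_i · u_j) / (u_j · u_j)) · u_j.

Step by step this gives:
  u_1 = (0, 0, -3, -1)
  u_2 = (0, 2, -3/5, 9/5)

Orthogonality check:
  u_2 · u_1 = 0 (should be 0)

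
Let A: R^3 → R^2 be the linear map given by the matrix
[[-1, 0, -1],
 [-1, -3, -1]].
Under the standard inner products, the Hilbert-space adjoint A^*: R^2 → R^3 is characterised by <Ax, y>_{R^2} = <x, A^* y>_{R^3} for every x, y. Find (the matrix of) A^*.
A^* = A^T =
[[-1, -1],
 [0, -3],
 [-1, -1]]

For real matrices with standard dot products, the defining identity <Ax, y> = <x, A^* y> gives (Ax)^T y = x^T (A^*) y, i.e. x^T A^T y = x^T (A^*) y. Since this holds for all x, y, we must have A^* = A^T. Therefore
A^* =
[[-1, -1],
 [0, -3],
 [-1, -1]].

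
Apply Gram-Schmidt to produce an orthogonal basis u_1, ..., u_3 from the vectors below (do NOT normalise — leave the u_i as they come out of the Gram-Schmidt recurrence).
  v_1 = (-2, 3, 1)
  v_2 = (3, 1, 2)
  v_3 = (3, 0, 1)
Orthogonal basis:
  u_1 = (-2, 3, 1)
  u_2 = (20/7, 17/14, 29/14)
  u_3 = (4/39, 28/195, -44/195)

Apply the Gram-Schmidt recurrence
  u_1 = v_1
  u_i = v_i − Σ_{j<i} ((v_i · u_j) / (u_j · u_j)) · u_j.

Step by step this gives:
  u_1 = (-2, 3, 1)
  u_2 = (20/7, 17/14, 29/14)
  u_3 = (4/39, 28/195, -44/195)

Orthogonality check:
  u_2 · u_1 = 0 (should be 0)
  u_3 · u_1 = 0 (should be 0)
  u_3 · u_2 = 0 (should be 0)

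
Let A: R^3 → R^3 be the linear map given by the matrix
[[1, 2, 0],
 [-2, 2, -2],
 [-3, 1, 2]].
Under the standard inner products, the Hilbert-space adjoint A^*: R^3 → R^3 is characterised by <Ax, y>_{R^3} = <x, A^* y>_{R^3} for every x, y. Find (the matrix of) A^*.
A^* = A^T =
[[1, -2, -3],
 [2, 2, 1],
 [0, -2, 2]]

For real matrices with standard dot products, the defining identity <Ax, y> = <x, A^* y> gives (Ax)^T y = x^T (A^*) y, i.e. x^T A^T y = x^T (A^*) y. Since this holds for all x, y, we must have A^* = A^T. Therefore
A^* =
[[1, -2, -3],
 [2, 2, 1],
 [0, -2, 2]].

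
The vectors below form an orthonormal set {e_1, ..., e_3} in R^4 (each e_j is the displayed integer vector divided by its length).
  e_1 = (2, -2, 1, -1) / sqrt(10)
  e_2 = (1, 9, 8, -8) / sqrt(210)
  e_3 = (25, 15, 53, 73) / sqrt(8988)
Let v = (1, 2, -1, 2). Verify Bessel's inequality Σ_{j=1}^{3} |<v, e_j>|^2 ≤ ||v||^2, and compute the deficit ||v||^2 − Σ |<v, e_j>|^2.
Σ |<v, e_j>|^2 = 541/107; ||v||^2 = 10; deficit = 529/107

Write each e_j = u_j / sqrt(<u_j, u_j>) where u_j is the displayed integer vector. Then <v, e_j> = <v, u_j> / sqrt(<u_j, u_j>), so |<v, e_j>|^2 = <v, u_j>^2 / <u_j, u_j>.
Coefficients: <v, e_1> = -5/sqrt(10), <v, e_2> = -5/sqrt(210), <v, e_3> = 148/sqrt(8988).
Square and sum: Σ |<v, e_j>|^2 = 541/107.
Compute ||v||^2 = v·v = 10.
Deficit = 10 − 541/107 = 529/107 ≥ 0, confirming Bessel's inequality. (The deficit equals ||v − Σ <v,e_j> e_j||^2, the squared distance from v to span{e_j}.)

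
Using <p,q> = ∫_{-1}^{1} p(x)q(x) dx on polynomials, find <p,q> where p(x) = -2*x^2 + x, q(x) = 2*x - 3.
<p,q> = 16/3

Expand the product: p(x)·q(x) = -4*x^3 + 8*x^2 - 3*x.
∫_{-1}^{1} of each monomial x^k gives [2/(k+1) if k even, 0 if k odd]. Integrating term-by-term (or equivalently evaluating the antiderivative F(x) = -x^4 + 8*x^3/3 - 3*x^2/2 at the endpoints):
  F(1) − F(−1) = 1/6 − (-31/6) = 16/3.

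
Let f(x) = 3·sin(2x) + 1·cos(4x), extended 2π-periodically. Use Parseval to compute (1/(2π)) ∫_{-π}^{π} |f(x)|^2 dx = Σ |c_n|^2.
Σ |c_n|^2 = 5

Expand |f|^2 and use orthogonality of {sin(nx), cos(mx)} on [-π, π]:
  ∫_{-π}^{π} sin(nx)^2 dx = π, ∫ cos(mx)^2 dx = π, and cross terms integrate to 0.
So ∫_{-π}^{π} f(x)^2 dx = 3^2 · π + 1^2 · π = (9 + 1)π.
Divide by 2π: (9 + 1)/2 = 5.
By Parseval, this equals Σ |c_n|^2.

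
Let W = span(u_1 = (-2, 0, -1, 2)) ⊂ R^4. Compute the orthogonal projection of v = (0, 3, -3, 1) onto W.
proj_W(v) = (-10/9, 0, -5/9, 10/9)

Set up U = [u_1 | ... | u_1] ∈ R^(4×1). The projector onto W = col(U) is P = U (U^T U)^(-1) U^T.
Compute U^T U =
  [9],
and U^T v = (5).
Solve U^T U · c = U^T v for the coefficients: c = (5/9). The projection is proj_W(v) = U c.
Check: (v - proj_W(v)) · u_1 = 0  (should be 0).
Result: proj_W(v) = (-10/9, 0, -5/9, 10/9).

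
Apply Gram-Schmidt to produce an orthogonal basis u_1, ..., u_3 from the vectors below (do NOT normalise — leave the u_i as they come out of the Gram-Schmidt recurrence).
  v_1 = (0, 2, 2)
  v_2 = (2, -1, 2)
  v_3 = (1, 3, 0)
Orthogonal basis:
  u_1 = (0, 2, 2)
  u_2 = (2, -3/2, 3/2)
  u_3 = (27/17, 18/17, -18/17)

Apply the Gram-Schmidt recurrence
  u_1 = v_1
  u_i = v_i − Σ_{j<i} ((v_i · u_j) / (u_j · u_j)) · u_j.

Step by step this gives:
  u_1 = (0, 2, 2)
  u_2 = (2, -3/2, 3/2)
  u_3 = (27/17, 18/17, -18/17)

Orthogonality check:
  u_2 · u_1 = 0 (should be 0)
  u_3 · u_1 = 0 (should be 0)
  u_3 · u_2 = 0 (should be 0)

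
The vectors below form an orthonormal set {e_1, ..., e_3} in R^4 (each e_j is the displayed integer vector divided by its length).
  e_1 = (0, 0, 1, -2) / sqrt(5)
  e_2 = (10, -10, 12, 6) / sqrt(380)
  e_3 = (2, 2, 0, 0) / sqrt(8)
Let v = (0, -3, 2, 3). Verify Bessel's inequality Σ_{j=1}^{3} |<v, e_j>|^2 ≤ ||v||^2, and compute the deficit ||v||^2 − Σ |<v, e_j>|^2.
Σ |<v, e_j>|^2 = 811/38; ||v||^2 = 22; deficit = 25/38

Write each e_j = u_j / sqrt(<u_j, u_j>) where u_j is the displayed integer vector. Then <v, e_j> = <v, u_j> / sqrt(<u_j, u_j>), so |<v, e_j>|^2 = <v, u_j>^2 / <u_j, u_j>.
Coefficients: <v, e_1> = -4/sqrt(5), <v, e_2> = 72/sqrt(380), <v, e_3> = -6/sqrt(8).
Square and sum: Σ |<v, e_j>|^2 = 811/38.
Compute ||v||^2 = v·v = 22.
Deficit = 22 − 811/38 = 25/38 ≥ 0, confirming Bessel's inequality. (The deficit equals ||v − Σ <v,e_j> e_j||^2, the squared distance from v to span{e_j}.)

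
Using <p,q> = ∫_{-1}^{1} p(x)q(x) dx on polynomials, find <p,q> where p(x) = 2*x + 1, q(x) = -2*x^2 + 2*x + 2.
<p,q> = 16/3

Expand the product: p(x)·q(x) = -4*x^3 + 2*x^2 + 6*x + 2.
∫_{-1}^{1} of each monomial x^k gives [2/(k+1) if k even, 0 if k odd]. Integrating term-by-term (or equivalently evaluating the antiderivative F(x) = -x^4 + 2*x^3/3 + 3*x^2 + 2*x at the endpoints):
  F(1) − F(−1) = 14/3 − (-2/3) = 16/3.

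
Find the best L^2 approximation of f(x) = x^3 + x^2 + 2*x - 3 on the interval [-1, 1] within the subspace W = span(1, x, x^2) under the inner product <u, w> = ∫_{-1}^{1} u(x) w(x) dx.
g(x) = x^2 + 13*x/5 - 3

The best approximation g ∈ W is the orthogonal projection of f onto W. Writing g = a_0 + a_1 x + a_2 x^2, the coefficients solve the normal equations G · a = b where
  G_{ij} = <φ_i, φ_j> and b_i = <f, φ_i>, with φ_0 = 1, φ_1 = x, φ_2 = x^2.
G =
  [2, 0, 2/3]
  [0, 2/3, 0]
  [2/3, 0, 2/5],
b = (-16/3, 26/15, -8/5).
Solving gives a_0 = -3, a_1 = 13/5, a_2 = 1, so
  g(x) = x^2 + 13*x/5 - 3.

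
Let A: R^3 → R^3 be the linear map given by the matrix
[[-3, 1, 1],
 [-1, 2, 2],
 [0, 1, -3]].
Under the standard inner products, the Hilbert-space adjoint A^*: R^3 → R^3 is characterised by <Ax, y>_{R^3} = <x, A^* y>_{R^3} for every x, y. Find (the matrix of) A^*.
A^* = A^T =
[[-3, -1, 0],
 [1, 2, 1],
 [1, 2, -3]]

For real matrices with standard dot products, the defining identity <Ax, y> = <x, A^* y> gives (Ax)^T y = x^T (A^*) y, i.e. x^T A^T y = x^T (A^*) y. Since this holds for all x, y, we must have A^* = A^T. Therefore
A^* =
[[-3, -1, 0],
 [1, 2, 1],
 [1, 2, -3]].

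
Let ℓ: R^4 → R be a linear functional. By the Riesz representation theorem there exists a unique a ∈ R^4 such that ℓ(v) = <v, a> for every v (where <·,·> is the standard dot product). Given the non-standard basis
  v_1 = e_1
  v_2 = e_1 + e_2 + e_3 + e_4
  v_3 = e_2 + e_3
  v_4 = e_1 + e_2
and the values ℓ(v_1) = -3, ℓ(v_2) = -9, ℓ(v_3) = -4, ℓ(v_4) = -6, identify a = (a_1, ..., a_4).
a = (-3, -3, -1, -2)

Write a = (a_1, ..., a_4) in the standard basis. For each basis vector v_i, ℓ(v_i) = <v_i, a> is a linear equation in the a_j's. Collect the n equations into a matrix system V a = ℓ, where row i of V is v_i (expressed in the standard basis). Since V is invertible (lower-triangular with 1s on the diagonal, up to permutation), solve by back-substitution:
  V =
[[1, 0, 0, 0],
 [1, 1, 1, 1],
 [0, 1, 1, 0],
 [1, 1, 0, 0]]
  V a = (-3, -9, -4, -6)
Solving gives a = (-3, -3, -1, -2).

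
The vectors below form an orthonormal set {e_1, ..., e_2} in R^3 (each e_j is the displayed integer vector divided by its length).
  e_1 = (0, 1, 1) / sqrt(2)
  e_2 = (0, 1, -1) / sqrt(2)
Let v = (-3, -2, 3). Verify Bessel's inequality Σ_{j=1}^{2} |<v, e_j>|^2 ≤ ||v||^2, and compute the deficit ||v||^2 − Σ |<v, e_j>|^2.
Σ |<v, e_j>|^2 = 13; ||v||^2 = 22; deficit = 9

Write each e_j = u_j / sqrt(<u_j, u_j>) where u_j is the displayed integer vector. Then <v, e_j> = <v, u_j> / sqrt(<u_j, u_j>), so |<v, e_j>|^2 = <v, u_j>^2 / <u_j, u_j>.
Coefficients: <v, e_1> = 1/sqrt(2), <v, e_2> = -5/sqrt(2).
Square and sum: Σ |<v, e_j>|^2 = 13.
Compute ||v||^2 = v·v = 22.
Deficit = 22 − 13 = 9 ≥ 0, confirming Bessel's inequality. (The deficit equals ||v − Σ <v,e_j> e_j||^2, the squared distance from v to span{e_j}.)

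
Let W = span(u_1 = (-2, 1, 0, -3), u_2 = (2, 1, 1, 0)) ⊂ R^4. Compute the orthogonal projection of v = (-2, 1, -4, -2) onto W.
proj_W(v) = (-44/15, -4/15, -13/15, -9/5)

Set up U = [u_1 | ... | u_2] ∈ R^(4×2). The projector onto W = col(U) is P = U (U^T U)^(-1) U^T.
Compute U^T U =
  [14, -3]
  [-3, 6],
and U^T v = (11, -7).
Solve U^T U · c = U^T v for the coefficients: c = (3/5, -13/15). The projection is proj_W(v) = U c.
Check: (v - proj_W(v)) · u_1 = 0  (should be 0).
Check: (v - proj_W(v)) · u_2 = 0  (should be 0).
Result: proj_W(v) = (-44/15, -4/15, -13/15, -9/5).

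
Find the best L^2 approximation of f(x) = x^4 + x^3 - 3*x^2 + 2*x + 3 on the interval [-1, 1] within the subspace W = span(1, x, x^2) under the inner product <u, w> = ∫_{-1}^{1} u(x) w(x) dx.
g(x) = -15*x^2/7 + 13*x/5 + 102/35

The best approximation g ∈ W is the orthogonal projection of f onto W. Writing g = a_0 + a_1 x + a_2 x^2, the coefficients solve the normal equations G · a = b where
  G_{ij} = <φ_i, φ_j> and b_i = <f, φ_i>, with φ_0 = 1, φ_1 = x, φ_2 = x^2.
G =
  [2, 0, 2/3]
  [0, 2/3, 0]
  [2/3, 0, 2/5],
b = (22/5, 26/15, 38/35).
Solving gives a_0 = 102/35, a_1 = 13/5, a_2 = -15/7, so
  g(x) = -15*x^2/7 + 13*x/5 + 102/35.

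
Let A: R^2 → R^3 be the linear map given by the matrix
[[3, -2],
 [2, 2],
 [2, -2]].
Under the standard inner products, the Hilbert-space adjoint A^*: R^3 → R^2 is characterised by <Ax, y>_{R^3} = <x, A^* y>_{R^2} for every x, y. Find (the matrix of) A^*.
A^* = A^T =
[[3, 2, 2],
 [-2, 2, -2]]

For real matrices with standard dot products, the defining identity <Ax, y> = <x, A^* y> gives (Ax)^T y = x^T (A^*) y, i.e. x^T A^T y = x^T (A^*) y. Since this holds for all x, y, we must have A^* = A^T. Therefore
A^* =
[[3, 2, 2],
 [-2, 2, -2]].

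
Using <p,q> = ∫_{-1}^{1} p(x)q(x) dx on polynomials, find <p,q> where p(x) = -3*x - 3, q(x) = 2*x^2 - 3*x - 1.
<p,q> = 8

Expand the product: p(x)·q(x) = -6*x^3 + 3*x^2 + 12*x + 3.
∫_{-1}^{1} of each monomial x^k gives [2/(k+1) if k even, 0 if k odd]. Integrating term-by-term (or equivalently evaluating the antiderivative F(x) = -3*x^4/2 + x^3 + 6*x^2 + 3*x at the endpoints):
  F(1) − F(−1) = 17/2 − (1/2) = 8.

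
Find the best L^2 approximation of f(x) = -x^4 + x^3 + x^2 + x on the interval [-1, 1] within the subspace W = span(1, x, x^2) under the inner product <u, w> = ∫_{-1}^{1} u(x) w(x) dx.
g(x) = x^2/7 + 8*x/5 + 3/35

The best approximation g ∈ W is the orthogonal projection of f onto W. Writing g = a_0 + a_1 x + a_2 x^2, the coefficients solve the normal equations G · a = b where
  G_{ij} = <φ_i, φ_j> and b_i = <f, φ_i>, with φ_0 = 1, φ_1 = x, φ_2 = x^2.
G =
  [2, 0, 2/3]
  [0, 2/3, 0]
  [2/3, 0, 2/5],
b = (4/15, 16/15, 4/35).
Solving gives a_0 = 3/35, a_1 = 8/5, a_2 = 1/7, so
  g(x) = x^2/7 + 8*x/5 + 3/35.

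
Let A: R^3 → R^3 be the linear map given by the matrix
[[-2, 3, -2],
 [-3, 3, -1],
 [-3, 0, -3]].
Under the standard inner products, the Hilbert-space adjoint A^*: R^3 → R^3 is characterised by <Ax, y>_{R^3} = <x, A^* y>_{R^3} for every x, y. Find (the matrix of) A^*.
A^* = A^T =
[[-2, -3, -3],
 [3, 3, 0],
 [-2, -1, -3]]

For real matrices with standard dot products, the defining identity <Ax, y> = <x, A^* y> gives (Ax)^T y = x^T (A^*) y, i.e. x^T A^T y = x^T (A^*) y. Since this holds for all x, y, we must have A^* = A^T. Therefore
A^* =
[[-2, -3, -3],
 [3, 3, 0],
 [-2, -1, -3]].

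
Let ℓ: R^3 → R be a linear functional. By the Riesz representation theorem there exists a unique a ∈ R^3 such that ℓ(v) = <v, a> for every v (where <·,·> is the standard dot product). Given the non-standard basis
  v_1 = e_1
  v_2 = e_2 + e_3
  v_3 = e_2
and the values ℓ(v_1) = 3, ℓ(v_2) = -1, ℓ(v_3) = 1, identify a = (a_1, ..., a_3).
a = (3, 1, -2)

Write a = (a_1, ..., a_3) in the standard basis. For each basis vector v_i, ℓ(v_i) = <v_i, a> is a linear equation in the a_j's. Collect the n equations into a matrix system V a = ℓ, where row i of V is v_i (expressed in the standard basis). Since V is invertible (lower-triangular with 1s on the diagonal, up to permutation), solve by back-substitution:
  V =
[[1, 0, 0],
 [0, 1, 1],
 [0, 1, 0]]
  V a = (3, -1, 1)
Solving gives a = (3, 1, -2).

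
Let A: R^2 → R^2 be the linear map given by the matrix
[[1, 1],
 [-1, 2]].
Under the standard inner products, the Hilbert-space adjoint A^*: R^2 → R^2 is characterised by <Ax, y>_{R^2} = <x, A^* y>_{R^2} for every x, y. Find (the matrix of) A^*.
A^* = A^T =
[[1, -1],
 [1, 2]]

For real matrices with standard dot products, the defining identity <Ax, y> = <x, A^* y> gives (Ax)^T y = x^T (A^*) y, i.e. x^T A^T y = x^T (A^*) y. Since this holds for all x, y, we must have A^* = A^T. Therefore
A^* =
[[1, -1],
 [1, 2]].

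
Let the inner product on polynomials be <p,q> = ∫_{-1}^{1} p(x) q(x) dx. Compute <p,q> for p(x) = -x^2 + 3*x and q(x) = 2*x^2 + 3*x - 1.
<p,q> = 88/15

Expand the product: p(x)·q(x) = -2*x^4 + 3*x^3 + 10*x^2 - 3*x.
∫_{-1}^{1} of each monomial x^k gives [2/(k+1) if k even, 0 if k odd]. Integrating term-by-term (or equivalently evaluating the antiderivative F(x) = -2*x^5/5 + 3*x^4/4 + 10*x^3/3 - 3*x^2/2 at the endpoints):
  F(1) − F(−1) = 131/60 − (-221/60) = 88/15.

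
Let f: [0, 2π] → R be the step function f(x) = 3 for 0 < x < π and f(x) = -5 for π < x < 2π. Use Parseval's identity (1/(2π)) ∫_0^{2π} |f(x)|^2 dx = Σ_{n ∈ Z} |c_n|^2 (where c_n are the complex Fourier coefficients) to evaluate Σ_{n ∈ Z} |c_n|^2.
Σ |c_n|^2 = 17

Parseval equates the L^2 energy of f (normalised by 1/(2π)) with the ℓ^2 sum of its Fourier coefficients: (1/(2π)) ∫_0^{2π} |f|^2 = Σ |c_n|^2.
Compute the left side: (1/(2π)) [∫_0^π 3^2 dx + ∫_π^{2π} (-5)^2 dx] = (1/(2π)) · (9π + 25π) = (9 + 25)/2 = 17.
So Σ_{n ∈ Z} |c_n|^2 = 17.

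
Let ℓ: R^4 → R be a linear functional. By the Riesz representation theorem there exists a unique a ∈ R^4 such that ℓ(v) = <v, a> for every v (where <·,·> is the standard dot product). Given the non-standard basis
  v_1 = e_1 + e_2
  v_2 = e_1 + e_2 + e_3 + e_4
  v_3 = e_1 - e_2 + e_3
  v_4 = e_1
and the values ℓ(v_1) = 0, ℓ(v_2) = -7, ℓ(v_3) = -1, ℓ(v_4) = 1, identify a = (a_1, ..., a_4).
a = (1, -1, -3, -4)

Write a = (a_1, ..., a_4) in the standard basis. For each basis vector v_i, ℓ(v_i) = <v_i, a> is a linear equation in the a_j's. Collect the n equations into a matrix system V a = ℓ, where row i of V is v_i (expressed in the standard basis). Since V is invertible (lower-triangular with 1s on the diagonal, up to permutation), solve by back-substitution:
  V =
[[1, 1, 0, 0],
 [1, 1, 1, 1],
 [1, -1, 1, 0],
 [1, 0, 0, 0]]
  V a = (0, -7, -1, 1)
Solving gives a = (1, -1, -3, -4).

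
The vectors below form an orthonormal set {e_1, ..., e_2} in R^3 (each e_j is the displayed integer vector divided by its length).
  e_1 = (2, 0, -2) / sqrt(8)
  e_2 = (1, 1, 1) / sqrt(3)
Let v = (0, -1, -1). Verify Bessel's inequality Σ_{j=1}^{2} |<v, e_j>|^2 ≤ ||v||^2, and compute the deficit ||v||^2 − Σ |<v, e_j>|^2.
Σ |<v, e_j>|^2 = 11/6; ||v||^2 = 2; deficit = 1/6

Write each e_j = u_j / sqrt(<u_j, u_j>) where u_j is the displayed integer vector. Then <v, e_j> = <v, u_j> / sqrt(<u_j, u_j>), so |<v, e_j>|^2 = <v, u_j>^2 / <u_j, u_j>.
Coefficients: <v, e_1> = 2/sqrt(8), <v, e_2> = -2/sqrt(3).
Square and sum: Σ |<v, e_j>|^2 = 11/6.
Compute ||v||^2 = v·v = 2.
Deficit = 2 − 11/6 = 1/6 ≥ 0, confirming Bessel's inequality. (The deficit equals ||v − Σ <v,e_j> e_j||^2, the squared distance from v to span{e_j}.)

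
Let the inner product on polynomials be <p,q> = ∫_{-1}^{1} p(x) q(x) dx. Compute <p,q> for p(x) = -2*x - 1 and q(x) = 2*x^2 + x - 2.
<p,q> = 4/3

Expand the product: p(x)·q(x) = -4*x^3 - 4*x^2 + 3*x + 2.
∫_{-1}^{1} of each monomial x^k gives [2/(k+1) if k even, 0 if k odd]. Integrating term-by-term (or equivalently evaluating the antiderivative F(x) = -x^4 - 4*x^3/3 + 3*x^2/2 + 2*x at the endpoints):
  F(1) − F(−1) = 7/6 − (-1/6) = 4/3.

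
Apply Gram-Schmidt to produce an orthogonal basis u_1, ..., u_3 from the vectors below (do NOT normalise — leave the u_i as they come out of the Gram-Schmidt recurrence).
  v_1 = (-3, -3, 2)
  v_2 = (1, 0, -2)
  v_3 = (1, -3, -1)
Orthogonal basis:
  u_1 = (-3, -3, 2)
  u_2 = (1/22, -21/22, -15/11)
  u_3 = (90/61, -60/61, 45/61)

Apply the Gram-Schmidt recurrence
  u_1 = v_1
  u_i = v_i − Σ_{j<i} ((v_i · u_j) / (u_j · u_j)) · u_j.

Step by step this gives:
  u_1 = (-3, -3, 2)
  u_2 = (1/22, -21/22, -15/11)
  u_3 = (90/61, -60/61, 45/61)

Orthogonality check:
  u_2 · u_1 = 0 (should be 0)
  u_3 · u_1 = 0 (should be 0)
  u_3 · u_2 = 0 (should be 0)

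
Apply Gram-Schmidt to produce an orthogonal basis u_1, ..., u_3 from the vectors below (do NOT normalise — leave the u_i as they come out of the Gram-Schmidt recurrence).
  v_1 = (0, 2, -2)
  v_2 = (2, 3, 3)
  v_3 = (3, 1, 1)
Orthogonal basis:
  u_1 = (0, 2, -2)
  u_2 = (2, 3, 3)
  u_3 = (21/11, -7/11, -7/11)

Apply the Gram-Schmidt recurrence
  u_1 = v_1
  u_i = v_i − Σ_{j<i} ((v_i · u_j) / (u_j · u_j)) · u_j.

Step by step this gives:
  u_1 = (0, 2, -2)
  u_2 = (2, 3, 3)
  u_3 = (21/11, -7/11, -7/11)

Orthogonality check:
  u_2 · u_1 = 0 (should be 0)
  u_3 · u_1 = 0 (should be 0)
  u_3 · u_2 = 0 (should be 0)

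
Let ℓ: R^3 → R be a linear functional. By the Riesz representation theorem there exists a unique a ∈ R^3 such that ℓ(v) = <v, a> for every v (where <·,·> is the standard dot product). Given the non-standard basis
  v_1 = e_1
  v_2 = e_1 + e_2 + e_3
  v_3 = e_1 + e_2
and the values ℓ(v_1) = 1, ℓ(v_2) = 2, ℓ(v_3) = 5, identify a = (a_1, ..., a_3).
a = (1, 4, -3)

Write a = (a_1, ..., a_3) in the standard basis. For each basis vector v_i, ℓ(v_i) = <v_i, a> is a linear equation in the a_j's. Collect the n equations into a matrix system V a = ℓ, where row i of V is v_i (expressed in the standard basis). Since V is invertible (lower-triangular with 1s on the diagonal, up to permutation), solve by back-substitution:
  V =
[[1, 0, 0],
 [1, 1, 1],
 [1, 1, 0]]
  V a = (1, 2, 5)
Solving gives a = (1, 4, -3).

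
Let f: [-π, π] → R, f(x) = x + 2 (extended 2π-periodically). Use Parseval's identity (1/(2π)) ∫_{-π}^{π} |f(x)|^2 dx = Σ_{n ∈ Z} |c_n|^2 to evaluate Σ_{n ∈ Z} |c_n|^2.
Σ |c_n|^2 = π^2/3 + 4

Expand and integrate term by term over [-π, π]:
  ∫ (x)^2 dx = 1·(2π^3/3); ∫ 2·1·(2)·x dx = 0 (odd integrand); ∫ 2^2 dx = 4·2π.
So (1/(2π)) ∫_{-π}^{π} (x + 2)^2 dx = 1π^2/3 + 4 = π^2/3 + 4.
Parseval ⇒ Σ |c_n|^2 = π^2/3 + 4.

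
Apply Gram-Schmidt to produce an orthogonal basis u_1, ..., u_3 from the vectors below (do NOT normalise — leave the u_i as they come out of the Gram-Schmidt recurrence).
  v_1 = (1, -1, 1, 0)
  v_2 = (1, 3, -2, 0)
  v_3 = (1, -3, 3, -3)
Orthogonal basis:
  u_1 = (1, -1, 1, 0)
  u_2 = (7/3, 5/3, -2/3, 0)
  u_3 = (-1/13, 3/13, 4/13, -3)

Apply the Gram-Schmidt recurrence
  u_1 = v_1
  u_i = v_i − Σ_{j<i} ((v_i · u_j) / (u_j · u_j)) · u_j.

Step by step this gives:
  u_1 = (1, -1, 1, 0)
  u_2 = (7/3, 5/3, -2/3, 0)
  u_3 = (-1/13, 3/13, 4/13, -3)

Orthogonality check:
  u_2 · u_1 = 0 (should be 0)
  u_3 · u_1 = 0 (should be 0)
  u_3 · u_2 = 0 (should be 0)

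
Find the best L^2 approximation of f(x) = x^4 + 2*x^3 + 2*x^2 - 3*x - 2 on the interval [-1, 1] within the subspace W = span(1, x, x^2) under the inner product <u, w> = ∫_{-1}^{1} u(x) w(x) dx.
g(x) = 20*x^2/7 - 9*x/5 - 73/35

The best approximation g ∈ W is the orthogonal projection of f onto W. Writing g = a_0 + a_1 x + a_2 x^2, the coefficients solve the normal equations G · a = b where
  G_{ij} = <φ_i, φ_j> and b_i = <f, φ_i>, with φ_0 = 1, φ_1 = x, φ_2 = x^2.
G =
  [2, 0, 2/3]
  [0, 2/3, 0]
  [2/3, 0, 2/5],
b = (-34/15, -6/5, -26/105).
Solving gives a_0 = -73/35, a_1 = -9/5, a_2 = 20/7, so
  g(x) = 20*x^2/7 - 9*x/5 - 73/35.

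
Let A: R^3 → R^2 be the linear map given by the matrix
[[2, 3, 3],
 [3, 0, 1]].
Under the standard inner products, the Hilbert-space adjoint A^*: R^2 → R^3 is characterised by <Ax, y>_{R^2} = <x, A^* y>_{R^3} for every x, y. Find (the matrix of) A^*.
A^* = A^T =
[[2, 3],
 [3, 0],
 [3, 1]]

For real matrices with standard dot products, the defining identity <Ax, y> = <x, A^* y> gives (Ax)^T y = x^T (A^*) y, i.e. x^T A^T y = x^T (A^*) y. Since this holds for all x, y, we must have A^* = A^T. Therefore
A^* =
[[2, 3],
 [3, 0],
 [3, 1]].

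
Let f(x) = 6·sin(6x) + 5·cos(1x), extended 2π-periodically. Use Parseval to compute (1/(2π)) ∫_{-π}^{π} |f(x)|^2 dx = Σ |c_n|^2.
Σ |c_n|^2 = 61/2

Expand |f|^2 and use orthogonality of {sin(nx), cos(mx)} on [-π, π]:
  ∫_{-π}^{π} sin(nx)^2 dx = π, ∫ cos(mx)^2 dx = π, and cross terms integrate to 0.
So ∫_{-π}^{π} f(x)^2 dx = 6^2 · π + 5^2 · π = (36 + 25)π.
Divide by 2π: (36 + 25)/2 = 61/2.
By Parseval, this equals Σ |c_n|^2.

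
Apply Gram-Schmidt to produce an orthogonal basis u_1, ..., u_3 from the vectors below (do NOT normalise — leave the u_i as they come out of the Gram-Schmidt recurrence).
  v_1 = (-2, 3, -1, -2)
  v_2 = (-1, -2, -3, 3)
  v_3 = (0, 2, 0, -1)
Orthogonal basis:
  u_1 = (-2, 3, -1, -2)
  u_2 = (-16/9, -5/6, -61/18, 20/9)
  u_3 = (40/73, 37/73, -15/73, 23/73)

Apply the Gram-Schmidt recurrence
  u_1 = v_1
  u_i = v_i − Σ_{j<i} ((v_i · u_j) / (u_j · u_j)) · u_j.

Step by step this gives:
  u_1 = (-2, 3, -1, -2)
  u_2 = (-16/9, -5/6, -61/18, 20/9)
  u_3 = (40/73, 37/73, -15/73, 23/73)

Orthogonality check:
  u_2 · u_1 = 0 (should be 0)
  u_3 · u_1 = 0 (should be 0)
  u_3 · u_2 = 0 (should be 0)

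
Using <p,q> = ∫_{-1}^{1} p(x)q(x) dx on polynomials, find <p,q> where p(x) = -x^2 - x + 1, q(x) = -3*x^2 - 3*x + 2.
<p,q> = 58/15

Expand the product: p(x)·q(x) = 3*x^4 + 6*x^3 - 2*x^2 - 5*x + 2.
∫_{-1}^{1} of each monomial x^k gives [2/(k+1) if k even, 0 if k odd]. Integrating term-by-term (or equivalently evaluating the antiderivative F(x) = 3*x^5/5 + 3*x^4/2 - 2*x^3/3 - 5*x^2/2 + 2*x at the endpoints):
  F(1) − F(−1) = 14/15 − (-44/15) = 58/15.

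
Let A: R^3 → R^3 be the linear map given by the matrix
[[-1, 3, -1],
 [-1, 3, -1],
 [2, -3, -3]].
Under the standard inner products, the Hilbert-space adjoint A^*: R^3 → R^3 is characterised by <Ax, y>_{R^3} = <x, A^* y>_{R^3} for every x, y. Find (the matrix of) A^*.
A^* = A^T =
[[-1, -1, 2],
 [3, 3, -3],
 [-1, -1, -3]]

For real matrices with standard dot products, the defining identity <Ax, y> = <x, A^* y> gives (Ax)^T y = x^T (A^*) y, i.e. x^T A^T y = x^T (A^*) y. Since this holds for all x, y, we must have A^* = A^T. Therefore
A^* =
[[-1, -1, 2],
 [3, 3, -3],
 [-1, -1, -3]].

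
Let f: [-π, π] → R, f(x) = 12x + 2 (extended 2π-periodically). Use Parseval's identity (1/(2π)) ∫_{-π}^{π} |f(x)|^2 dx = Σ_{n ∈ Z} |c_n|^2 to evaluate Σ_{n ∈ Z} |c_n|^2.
Σ |c_n|^2 = 48π^2 + 4

Expand and integrate term by term over [-π, π]:
  ∫ (12x)^2 dx = 144·(2π^3/3); ∫ 2·12·(2)·x dx = 0 (odd integrand); ∫ 2^2 dx = 4·2π.
So (1/(2π)) ∫_{-π}^{π} (12x + 2)^2 dx = 144π^2/3 + 4 = 48π^2 + 4.
Parseval ⇒ Σ |c_n|^2 = 48π^2 + 4.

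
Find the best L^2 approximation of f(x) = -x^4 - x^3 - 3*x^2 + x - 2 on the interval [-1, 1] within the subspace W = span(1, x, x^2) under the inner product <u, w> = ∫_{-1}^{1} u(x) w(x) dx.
g(x) = -27*x^2/7 + 2*x/5 - 67/35

The best approximation g ∈ W is the orthogonal projection of f onto W. Writing g = a_0 + a_1 x + a_2 x^2, the coefficients solve the normal equations G · a = b where
  G_{ij} = <φ_i, φ_j> and b_i = <f, φ_i>, with φ_0 = 1, φ_1 = x, φ_2 = x^2.
G =
  [2, 0, 2/3]
  [0, 2/3, 0]
  [2/3, 0, 2/5],
b = (-32/5, 4/15, -296/105).
Solving gives a_0 = -67/35, a_1 = 2/5, a_2 = -27/7, so
  g(x) = -27*x^2/7 + 2*x/5 - 67/35.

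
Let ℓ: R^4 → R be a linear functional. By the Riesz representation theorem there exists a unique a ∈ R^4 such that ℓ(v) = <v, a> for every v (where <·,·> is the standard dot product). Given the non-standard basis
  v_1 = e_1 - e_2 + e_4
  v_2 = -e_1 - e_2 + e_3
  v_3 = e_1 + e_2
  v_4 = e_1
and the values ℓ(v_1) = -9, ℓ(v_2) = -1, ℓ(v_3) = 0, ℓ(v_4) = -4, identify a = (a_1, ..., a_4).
a = (-4, 4, -1, -1)

Write a = (a_1, ..., a_4) in the standard basis. For each basis vector v_i, ℓ(v_i) = <v_i, a> is a linear equation in the a_j's. Collect the n equations into a matrix system V a = ℓ, where row i of V is v_i (expressed in the standard basis). Since V is invertible (lower-triangular with 1s on the diagonal, up to permutation), solve by back-substitution:
  V =
[[1, -1, 0, 1],
 [-1, -1, 1, 0],
 [1, 1, 0, 0],
 [1, 0, 0, 0]]
  V a = (-9, -1, 0, -4)
Solving gives a = (-4, 4, -1, -1).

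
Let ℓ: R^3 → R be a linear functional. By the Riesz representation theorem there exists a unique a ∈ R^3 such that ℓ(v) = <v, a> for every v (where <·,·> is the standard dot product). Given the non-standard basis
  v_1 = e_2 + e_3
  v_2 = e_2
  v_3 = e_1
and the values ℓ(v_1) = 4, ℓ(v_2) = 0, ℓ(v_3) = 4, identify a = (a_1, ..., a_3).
a = (4, 0, 4)

Write a = (a_1, ..., a_3) in the standard basis. For each basis vector v_i, ℓ(v_i) = <v_i, a> is a linear equation in the a_j's. Collect the n equations into a matrix system V a = ℓ, where row i of V is v_i (expressed in the standard basis). Since V is invertible (lower-triangular with 1s on the diagonal, up to permutation), solve by back-substitution:
  V =
[[0, 1, 1],
 [0, 1, 0],
 [1, 0, 0]]
  V a = (4, 0, 4)
Solving gives a = (4, 0, 4).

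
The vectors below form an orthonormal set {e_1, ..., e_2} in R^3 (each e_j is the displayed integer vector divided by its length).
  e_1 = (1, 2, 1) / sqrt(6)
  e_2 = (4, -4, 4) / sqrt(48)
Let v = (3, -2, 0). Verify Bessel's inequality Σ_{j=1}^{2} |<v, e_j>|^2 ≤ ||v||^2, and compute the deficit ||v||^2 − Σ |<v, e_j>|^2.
Σ |<v, e_j>|^2 = 17/2; ||v||^2 = 13; deficit = 9/2

Write each e_j = u_j / sqrt(<u_j, u_j>) where u_j is the displayed integer vector. Then <v, e_j> = <v, u_j> / sqrt(<u_j, u_j>), so |<v, e_j>|^2 = <v, u_j>^2 / <u_j, u_j>.
Coefficients: <v, e_1> = -1/sqrt(6), <v, e_2> = 20/sqrt(48).
Square and sum: Σ |<v, e_j>|^2 = 17/2.
Compute ||v||^2 = v·v = 13.
Deficit = 13 − 17/2 = 9/2 ≥ 0, confirming Bessel's inequality. (The deficit equals ||v − Σ <v,e_j> e_j||^2, the squared distance from v to span{e_j}.)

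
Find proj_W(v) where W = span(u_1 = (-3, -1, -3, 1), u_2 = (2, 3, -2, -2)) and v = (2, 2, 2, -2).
proj_W(v) = (1098/395, 646/395, 618/395, -526/395)

Set up U = [u_1 | ... | u_2] ∈ R^(4×2). The projector onto W = col(U) is P = U (U^T U)^(-1) U^T.
Compute U^T U =
  [20, -5]
  [-5, 21],
and U^T v = (-16, 10).
Solve U^T U · c = U^T v for the coefficients: c = (-286/395, 24/79). The projection is proj_W(v) = U c.
Check: (v - proj_W(v)) · u_1 = 0  (should be 0).
Check: (v - proj_W(v)) · u_2 = 0  (should be 0).
Result: proj_W(v) = (1098/395, 646/395, 618/395, -526/395).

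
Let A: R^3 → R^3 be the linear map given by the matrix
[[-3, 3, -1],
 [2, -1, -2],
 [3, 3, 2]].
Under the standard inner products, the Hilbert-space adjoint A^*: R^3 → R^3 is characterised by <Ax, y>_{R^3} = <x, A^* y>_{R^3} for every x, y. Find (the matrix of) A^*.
A^* = A^T =
[[-3, 2, 3],
 [3, -1, 3],
 [-1, -2, 2]]

For real matrices with standard dot products, the defining identity <Ax, y> = <x, A^* y> gives (Ax)^T y = x^T (A^*) y, i.e. x^T A^T y = x^T (A^*) y. Since this holds for all x, y, we must have A^* = A^T. Therefore
A^* =
[[-3, 2, 3],
 [3, -1, 3],
 [-1, -2, 2]].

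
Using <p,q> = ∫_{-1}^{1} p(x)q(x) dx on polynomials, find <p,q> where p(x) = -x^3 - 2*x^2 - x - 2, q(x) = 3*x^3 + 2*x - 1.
<p,q> = 8/7

Expand the product: p(x)·q(x) = -3*x^6 - 6*x^5 - 5*x^4 - 9*x^3 - 3*x + 2.
∫_{-1}^{1} of each monomial x^k gives [2/(k+1) if k even, 0 if k odd]. Integrating term-by-term (or equivalently evaluating the antiderivative F(x) = -3*x^7/7 - x^6 - x^5 - 9*x^4/4 - 3*x^2/2 + 2*x at the endpoints):
  F(1) − F(−1) = -117/28 − (-149/28) = 8/7.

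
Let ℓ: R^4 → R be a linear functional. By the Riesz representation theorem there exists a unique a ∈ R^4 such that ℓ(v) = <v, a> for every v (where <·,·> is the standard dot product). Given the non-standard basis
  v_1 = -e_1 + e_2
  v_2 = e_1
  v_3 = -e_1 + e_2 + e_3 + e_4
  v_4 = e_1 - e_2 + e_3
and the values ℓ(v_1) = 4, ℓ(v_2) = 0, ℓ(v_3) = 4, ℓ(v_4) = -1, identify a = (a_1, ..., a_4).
a = (0, 4, 3, -3)

Write a = (a_1, ..., a_4) in the standard basis. For each basis vector v_i, ℓ(v_i) = <v_i, a> is a linear equation in the a_j's. Collect the n equations into a matrix system V a = ℓ, where row i of V is v_i (expressed in the standard basis). Since V is invertible (lower-triangular with 1s on the diagonal, up to permutation), solve by back-substitution:
  V =
[[-1, 1, 0, 0],
 [1, 0, 0, 0],
 [-1, 1, 1, 1],
 [1, -1, 1, 0]]
  V a = (4, 0, 4, -1)
Solving gives a = (0, 4, 3, -3).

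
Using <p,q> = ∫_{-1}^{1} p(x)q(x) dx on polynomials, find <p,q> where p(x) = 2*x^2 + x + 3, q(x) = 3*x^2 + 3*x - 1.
<p,q> = 46/15

Expand the product: p(x)·q(x) = 6*x^4 + 9*x^3 + 10*x^2 + 8*x - 3.
∫_{-1}^{1} of each monomial x^k gives [2/(k+1) if k even, 0 if k odd]. Integrating term-by-term (or equivalently evaluating the antiderivative F(x) = 6*x^5/5 + 9*x^4/4 + 10*x^3/3 + 4*x^2 - 3*x at the endpoints):
  F(1) − F(−1) = 467/60 − (283/60) = 46/15.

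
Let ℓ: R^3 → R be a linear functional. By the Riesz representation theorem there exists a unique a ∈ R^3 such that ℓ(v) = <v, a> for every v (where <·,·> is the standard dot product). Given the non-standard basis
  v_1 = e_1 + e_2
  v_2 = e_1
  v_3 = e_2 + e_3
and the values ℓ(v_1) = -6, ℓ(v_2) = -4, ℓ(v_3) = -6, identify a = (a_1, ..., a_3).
a = (-4, -2, -4)

Write a = (a_1, ..., a_3) in the standard basis. For each basis vector v_i, ℓ(v_i) = <v_i, a> is a linear equation in the a_j's. Collect the n equations into a matrix system V a = ℓ, where row i of V is v_i (expressed in the standard basis). Since V is invertible (lower-triangular with 1s on the diagonal, up to permutation), solve by back-substitution:
  V =
[[1, 1, 0],
 [1, 0, 0],
 [0, 1, 1]]
  V a = (-6, -4, -6)
Solving gives a = (-4, -2, -4).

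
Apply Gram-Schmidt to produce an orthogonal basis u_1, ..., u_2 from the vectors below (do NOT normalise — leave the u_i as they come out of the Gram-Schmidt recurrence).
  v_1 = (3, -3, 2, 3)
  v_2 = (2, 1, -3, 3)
Orthogonal basis:
  u_1 = (3, -3, 2, 3)
  u_2 = (44/31, 49/31, -105/31, 75/31)

Apply the Gram-Schmidt recurrence
  u_1 = v_1
  u_i = v_i − Σ_{j<i} ((v_i · u_j) / (u_j · u_j)) · u_j.

Step by step this gives:
  u_1 = (3, -3, 2, 3)
  u_2 = (44/31, 49/31, -105/31, 75/31)

Orthogonality check:
  u_2 · u_1 = 0 (should be 0)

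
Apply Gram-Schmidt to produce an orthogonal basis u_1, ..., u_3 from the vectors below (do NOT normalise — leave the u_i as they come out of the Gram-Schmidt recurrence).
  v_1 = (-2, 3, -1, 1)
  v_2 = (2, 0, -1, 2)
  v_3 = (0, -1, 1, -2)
Orthogonal basis:
  u_1 = (-2, 3, -1, 1)
  u_2 = (28/15, 1/5, -16/15, 31/15)
  u_3 = (22/67, 43/134, -3/67, -47/134)

Apply the Gram-Schmidt recurrence
  u_1 = v_1
  u_i = v_i − Σ_{j<i} ((v_i · u_j) / (u_j · u_j)) · u_j.

Step by step this gives:
  u_1 = (-2, 3, -1, 1)
  u_2 = (28/15, 1/5, -16/15, 31/15)
  u_3 = (22/67, 43/134, -3/67, -47/134)

Orthogonality check:
  u_2 · u_1 = 0 (should be 0)
  u_3 · u_1 = 0 (should be 0)
  u_3 · u_2 = 0 (should be 0)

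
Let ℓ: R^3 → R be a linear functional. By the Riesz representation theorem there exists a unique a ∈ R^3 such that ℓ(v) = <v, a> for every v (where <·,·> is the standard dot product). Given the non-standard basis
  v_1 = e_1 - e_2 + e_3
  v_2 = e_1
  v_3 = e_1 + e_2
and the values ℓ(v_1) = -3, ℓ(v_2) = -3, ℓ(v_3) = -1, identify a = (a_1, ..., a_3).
a = (-3, 2, 2)

Write a = (a_1, ..., a_3) in the standard basis. For each basis vector v_i, ℓ(v_i) = <v_i, a> is a linear equation in the a_j's. Collect the n equations into a matrix system V a = ℓ, where row i of V is v_i (expressed in the standard basis). Since V is invertible (lower-triangular with 1s on the diagonal, up to permutation), solve by back-substitution:
  V =
[[1, -1, 1],
 [1, 0, 0],
 [1, 1, 0]]
  V a = (-3, -3, -1)
Solving gives a = (-3, 2, 2).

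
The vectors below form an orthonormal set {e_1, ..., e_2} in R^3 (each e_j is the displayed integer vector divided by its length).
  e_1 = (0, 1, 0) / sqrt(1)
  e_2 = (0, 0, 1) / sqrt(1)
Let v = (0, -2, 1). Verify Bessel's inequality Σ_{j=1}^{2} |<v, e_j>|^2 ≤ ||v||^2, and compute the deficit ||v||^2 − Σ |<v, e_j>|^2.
Σ |<v, e_j>|^2 = 5; ||v||^2 = 5; deficit = 0

Write each e_j = u_j / sqrt(<u_j, u_j>) where u_j is the displayed integer vector. Then <v, e_j> = <v, u_j> / sqrt(<u_j, u_j>), so |<v, e_j>|^2 = <v, u_j>^2 / <u_j, u_j>.
Coefficients: <v, e_1> = -2/sqrt(1), <v, e_2> = 1/sqrt(1).
Square and sum: Σ |<v, e_j>|^2 = 5.
Compute ||v||^2 = v·v = 5.
Deficit = 5 − 5 = 0 ≥ 0, confirming Bessel's inequality. (The deficit equals ||v − Σ <v,e_j> e_j||^2, the squared distance from v to span{e_j}.)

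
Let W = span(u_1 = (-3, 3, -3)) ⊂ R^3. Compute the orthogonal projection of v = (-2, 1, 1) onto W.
proj_W(v) = (-2/3, 2/3, -2/3)

Set up U = [u_1 | ... | u_1] ∈ R^(3×1). The projector onto W = col(U) is P = U (U^T U)^(-1) U^T.
Compute U^T U =
  [27],
and U^T v = (6).
Solve U^T U · c = U^T v for the coefficients: c = (2/9). The projection is proj_W(v) = U c.
Check: (v - proj_W(v)) · u_1 = 0  (should be 0).
Result: proj_W(v) = (-2/3, 2/3, -2/3).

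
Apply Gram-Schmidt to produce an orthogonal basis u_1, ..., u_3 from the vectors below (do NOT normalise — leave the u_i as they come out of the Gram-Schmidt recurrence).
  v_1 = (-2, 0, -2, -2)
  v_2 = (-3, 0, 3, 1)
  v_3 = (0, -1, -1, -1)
Orthogonal basis:
  u_1 = (-2, 0, -2, -2)
  u_2 = (-10/3, 0, 8/3, 2/3)
  u_3 = (1/14, -1, 1/7, -3/14)

Apply the Gram-Schmidt recurrence
  u_1 = v_1
  u_i = v_i − Σ_{j<i} ((v_i · u_j) / (u_j · u_j)) · u_j.

Step by step this gives:
  u_1 = (-2, 0, -2, -2)
  u_2 = (-10/3, 0, 8/3, 2/3)
  u_3 = (1/14, -1, 1/7, -3/14)

Orthogonality check:
  u_2 · u_1 = 0 (should be 0)
  u_3 · u_1 = 0 (should be 0)
  u_3 · u_2 = 0 (should be 0)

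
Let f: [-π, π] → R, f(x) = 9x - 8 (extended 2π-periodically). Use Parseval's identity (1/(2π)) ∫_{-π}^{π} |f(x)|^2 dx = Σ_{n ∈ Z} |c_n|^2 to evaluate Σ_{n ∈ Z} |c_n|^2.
Σ |c_n|^2 = 27π^2 + 64

Expand and integrate term by term over [-π, π]:
  ∫ (9x)^2 dx = 81·(2π^3/3); ∫ 2·9·(-8)·x dx = 0 (odd integrand); ∫ (-8)^2 dx = 64·2π.
So (1/(2π)) ∫_{-π}^{π} (9x - 8)^2 dx = 81π^2/3 + 64 = 27π^2 + 64.
Parseval ⇒ Σ |c_n|^2 = 27π^2 + 64.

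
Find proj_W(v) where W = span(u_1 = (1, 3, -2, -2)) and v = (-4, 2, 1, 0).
proj_W(v) = (0, 0, 0, 0)

Set up U = [u_1 | ... | u_1] ∈ R^(4×1). The projector onto W = col(U) is P = U (U^T U)^(-1) U^T.
Compute U^T U =
  [18],
and U^T v = (0).
Solve U^T U · c = U^T v for the coefficients: c = (0). The projection is proj_W(v) = U c.
Check: (v - proj_W(v)) · u_1 = 0  (should be 0).
Result: proj_W(v) = (0, 0, 0, 0).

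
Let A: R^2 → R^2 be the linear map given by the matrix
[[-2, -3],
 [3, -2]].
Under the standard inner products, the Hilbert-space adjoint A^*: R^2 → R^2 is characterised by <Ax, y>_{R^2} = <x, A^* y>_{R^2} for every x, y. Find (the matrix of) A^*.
A^* = A^T =
[[-2, 3],
 [-3, -2]]

For real matrices with standard dot products, the defining identity <Ax, y> = <x, A^* y> gives (Ax)^T y = x^T (A^*) y, i.e. x^T A^T y = x^T (A^*) y. Since this holds for all x, y, we must have A^* = A^T. Therefore
A^* =
[[-2, 3],
 [-3, -2]].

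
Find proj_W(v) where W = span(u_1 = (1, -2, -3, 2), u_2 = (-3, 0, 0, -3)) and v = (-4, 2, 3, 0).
proj_W(v) = (-43/27, 44/27, 22/9, -65/27)

Set up U = [u_1 | ... | u_2] ∈ R^(4×2). The projector onto W = col(U) is P = U (U^T U)^(-1) U^T.
Compute U^T U =
  [18, -9]
  [-9, 18],
and U^T v = (-17, 12).
Solve U^T U · c = U^T v for the coefficients: c = (-22/27, 7/27). The projection is proj_W(v) = U c.
Check: (v - proj_W(v)) · u_1 = 0  (should be 0).
Check: (v - proj_W(v)) · u_2 = 0  (should be 0).
Result: proj_W(v) = (-43/27, 44/27, 22/9, -65/27).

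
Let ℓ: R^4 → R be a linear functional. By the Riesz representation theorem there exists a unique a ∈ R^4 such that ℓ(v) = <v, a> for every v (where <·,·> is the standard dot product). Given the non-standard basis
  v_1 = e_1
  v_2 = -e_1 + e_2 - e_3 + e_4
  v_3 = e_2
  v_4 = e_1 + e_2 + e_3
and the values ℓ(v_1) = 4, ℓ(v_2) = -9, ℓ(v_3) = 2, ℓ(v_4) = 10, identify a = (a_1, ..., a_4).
a = (4, 2, 4, -3)

Write a = (a_1, ..., a_4) in the standard basis. For each basis vector v_i, ℓ(v_i) = <v_i, a> is a linear equation in the a_j's. Collect the n equations into a matrix system V a = ℓ, where row i of V is v_i (expressed in the standard basis). Since V is invertible (lower-triangular with 1s on the diagonal, up to permutation), solve by back-substitution:
  V =
[[1, 0, 0, 0],
 [-1, 1, -1, 1],
 [0, 1, 0, 0],
 [1, 1, 1, 0]]
  V a = (4, -9, 2, 10)
Solving gives a = (4, 2, 4, -3).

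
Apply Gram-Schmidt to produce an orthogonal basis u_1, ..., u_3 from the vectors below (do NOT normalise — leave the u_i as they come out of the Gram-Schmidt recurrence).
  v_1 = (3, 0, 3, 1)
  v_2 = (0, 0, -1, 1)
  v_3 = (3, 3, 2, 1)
Orthogonal basis:
  u_1 = (3, 0, 3, 1)
  u_2 = (6/19, 0, -13/19, 21/19)
  u_3 = (6/17, 3, -9/34, -9/34)

Apply the Gram-Schmidt recurrence
  u_1 = v_1
  u_i = v_i − Σ_{j<i} ((v_i · u_j) / (u_j · u_j)) · u_j.

Step by step this gives:
  u_1 = (3, 0, 3, 1)
  u_2 = (6/19, 0, -13/19, 21/19)
  u_3 = (6/17, 3, -9/34, -9/34)

Orthogonality check:
  u_2 · u_1 = 0 (should be 0)
  u_3 · u_1 = 0 (should be 0)
  u_3 · u_2 = 0 (should be 0)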